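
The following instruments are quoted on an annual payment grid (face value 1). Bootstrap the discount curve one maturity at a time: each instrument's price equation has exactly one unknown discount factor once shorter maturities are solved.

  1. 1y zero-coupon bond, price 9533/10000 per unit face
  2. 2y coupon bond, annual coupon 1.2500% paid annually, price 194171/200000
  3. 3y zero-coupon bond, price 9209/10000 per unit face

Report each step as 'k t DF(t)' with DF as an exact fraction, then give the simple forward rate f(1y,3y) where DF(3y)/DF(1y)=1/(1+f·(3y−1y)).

step 1 [1y] zero: DF = P = 9533/10000 ≈ 0.953300
step 2 [2y] bond c/1=1/80: DF=(194171/200000 − 1/80·(0.953300))/(1+1/80) = 9471/10000 ≈ 0.947100
step 3 [3y] zero: DF = P = 9209/10000 ≈ 0.920900

1 1 9533/10000
2 2 9471/10000
3 3 9209/10000
f(1y,3y) = ((9533/10000)/(9209/10000) − 1)/(2) = 162/9209 ≈ 1.7591%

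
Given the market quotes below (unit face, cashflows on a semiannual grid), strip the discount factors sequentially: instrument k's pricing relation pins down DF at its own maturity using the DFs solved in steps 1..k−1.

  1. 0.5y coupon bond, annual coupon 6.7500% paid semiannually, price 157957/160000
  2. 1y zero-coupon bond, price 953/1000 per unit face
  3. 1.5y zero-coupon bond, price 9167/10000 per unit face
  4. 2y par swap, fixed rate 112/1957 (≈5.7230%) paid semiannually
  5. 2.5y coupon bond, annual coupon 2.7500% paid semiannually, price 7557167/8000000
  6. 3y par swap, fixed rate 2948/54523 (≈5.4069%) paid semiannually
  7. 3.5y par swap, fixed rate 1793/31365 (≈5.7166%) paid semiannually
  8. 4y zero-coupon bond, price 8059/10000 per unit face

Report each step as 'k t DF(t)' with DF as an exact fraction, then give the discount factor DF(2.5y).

step 1 [0.5y] bond c/2=27/800: DF=(157957/160000 − 27/800·(0))/(1+27/800) = 191/200 ≈ 0.955000
step 2 [1y] zero: DF = P = 953/1000 ≈ 0.953000
step 3 [1.5y] zero: DF = P = 9167/10000 ≈ 0.916700
step 4 [2y] swap r/2=56/1957: DF=(1 − 56/1957·(0.955000+0.953000+0.916700))/(1+56/1957) = 1117/1250 ≈ 0.893600
step 5 [2.5y] bond c/2=11/800: DF=(7557167/8000000 − 11/800·(0.955000+0.953000+0.916700+0.893600))/(1+11/800) = 4407/5000 ≈ 0.881400
step 6 [3y] swap r/2=1474/54523: DF=(1 − 1474/54523·(0.955000+0.953000+0.916700+0.893600+0.881400))/(1+1474/54523) = 4263/5000 ≈ 0.852600
step 7 [3.5y] swap r/2=1793/62730: DF=(1 − 1793/62730·(0.955000+0.953000+0.916700+0.893600+0.881400+0.852600))/(1+1793/62730) = 8207/10000 ≈ 0.820700
step 8 [4y] zero: DF = P = 8059/10000 ≈ 0.805900

1 1/2 191/200
2 1 953/1000
3 3/2 9167/10000
4 2 1117/1250
5 5/2 4407/5000
6 3 4263/5000
7 7/2 8207/10000
8 4 8059/10000
DF(2.5y) = 4407/5000 ≈ 0.881400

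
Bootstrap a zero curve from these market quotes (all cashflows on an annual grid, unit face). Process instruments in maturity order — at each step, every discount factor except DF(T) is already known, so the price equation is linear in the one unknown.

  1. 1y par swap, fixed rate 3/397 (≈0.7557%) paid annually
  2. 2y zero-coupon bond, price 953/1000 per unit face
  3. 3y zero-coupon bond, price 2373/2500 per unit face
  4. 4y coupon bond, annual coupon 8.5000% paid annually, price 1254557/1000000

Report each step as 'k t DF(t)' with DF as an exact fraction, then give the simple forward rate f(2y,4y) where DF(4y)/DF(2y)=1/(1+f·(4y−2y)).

step 1 [1y] swap r/1=3/397: DF=(1 − 3/397·(0))/(1+3/397) = 397/400 ≈ 0.992500
step 2 [2y] zero: DF = P = 953/1000 ≈ 0.953000
step 3 [3y] zero: DF = P = 2373/2500 ≈ 0.949200
step 4 [4y] bond c/1=17/200: DF=(1254557/1000000 − 17/200·(0.992500+0.953000+0.949200))/(1+17/200) = 1859/2000 ≈ 0.929500

1 1 397/400
2 2 953/1000
3 3 2373/2500
4 4 1859/2000
f(2y,4y) = ((953/1000)/(1859/2000) − 1)/(2) = 47/3718 ≈ 1.2641%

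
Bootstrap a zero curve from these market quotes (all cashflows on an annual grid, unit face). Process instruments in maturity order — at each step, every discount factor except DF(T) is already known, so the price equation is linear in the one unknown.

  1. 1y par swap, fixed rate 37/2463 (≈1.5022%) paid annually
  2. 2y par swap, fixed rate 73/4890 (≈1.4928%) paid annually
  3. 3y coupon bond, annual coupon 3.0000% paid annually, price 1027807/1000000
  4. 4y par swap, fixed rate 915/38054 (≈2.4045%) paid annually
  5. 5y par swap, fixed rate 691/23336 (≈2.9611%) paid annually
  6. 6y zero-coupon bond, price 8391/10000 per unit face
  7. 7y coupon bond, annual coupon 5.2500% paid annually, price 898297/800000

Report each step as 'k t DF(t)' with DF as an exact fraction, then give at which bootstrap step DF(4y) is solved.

step 1 [1y] swap r/1=37/2463: DF=(1 − 37/2463·(0))/(1+37/2463) = 2463/2500 ≈ 0.985200
step 2 [2y] swap r/1=73/4890: DF=(1 − 73/4890·(0.985200))/(1+73/4890) = 2427/2500 ≈ 0.970800
step 3 [3y] bond c/1=3/100: DF=(1027807/1000000 − 3/100·(0.985200+0.970800))/(1+3/100) = 9409/10000 ≈ 0.940900
step 4 [4y] swap r/1=915/38054: DF=(1 − 915/38054·(0.985200+0.970800+0.940900))/(1+915/38054) = 1817/2000 ≈ 0.908500
step 5 [5y] swap r/1=691/23336: DF=(1 − 691/23336·(0.985200+0.970800+0.940900+0.908500))/(1+691/23336) = 4309/5000 ≈ 0.861800
step 6 [6y] zero: DF = P = 8391/10000 ≈ 0.839100
step 7 [7y] bond c/1=21/400: DF=(898297/800000 − 21/400·(0.985200+0.970800+0.940900+0.908500+0.861800+0.839100))/(1+21/400) = 3961/5000 ≈ 0.792200

1 1 2463/2500
2 2 2427/2500
3 3 9409/10000
4 4 1817/2000
5 5 4309/5000
6 6 8391/10000
7 7 3961/5000
DF(4y) is solved at step 4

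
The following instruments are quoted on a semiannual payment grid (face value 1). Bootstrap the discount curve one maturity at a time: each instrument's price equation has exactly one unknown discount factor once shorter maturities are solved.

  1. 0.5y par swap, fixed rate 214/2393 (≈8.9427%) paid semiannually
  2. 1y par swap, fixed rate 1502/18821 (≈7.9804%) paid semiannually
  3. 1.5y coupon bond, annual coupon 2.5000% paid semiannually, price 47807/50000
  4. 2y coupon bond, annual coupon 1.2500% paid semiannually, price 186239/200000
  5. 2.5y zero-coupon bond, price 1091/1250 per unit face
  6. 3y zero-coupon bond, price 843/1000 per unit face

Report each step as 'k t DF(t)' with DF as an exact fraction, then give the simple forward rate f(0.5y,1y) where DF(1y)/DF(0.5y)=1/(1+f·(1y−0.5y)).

1 1/2 2393/2500
2 1 9249/10000
3 3/2 9211/10000
4 2 227/250
5 5/2 1091/1250
6 3 843/1000
f(0.5y,1y) = ((2393/2500)/(9249/10000) − 1)/(1/2) = 646/9249 ≈ 6.9845%

step 1 [0.5y] swap r/2=107/2393: DF=(1 − 107/2393·(0))/(1+107/2393) = 2393/2500 ≈ 0.957200
step 2 [1y] swap r/2=751/18821: DF=(1 − 751/18821·(0.957200))/(1+751/18821) = 9249/10000 ≈ 0.924900
step 3 [1.5y] bond c/2=1/80: DF=(47807/50000 − 1/80·(0.957200+0.924900))/(1+1/80) = 9211/10000 ≈ 0.921100
step 4 [2y] bond c/2=1/160: DF=(186239/200000 − 1/160·(0.957200+0.924900+0.921100))/(1+1/160) = 227/250 ≈ 0.908000
step 5 [2.5y] zero: DF = P = 1091/1250 ≈ 0.872800
step 6 [3y] zero: DF = P = 843/1000 ≈ 0.843000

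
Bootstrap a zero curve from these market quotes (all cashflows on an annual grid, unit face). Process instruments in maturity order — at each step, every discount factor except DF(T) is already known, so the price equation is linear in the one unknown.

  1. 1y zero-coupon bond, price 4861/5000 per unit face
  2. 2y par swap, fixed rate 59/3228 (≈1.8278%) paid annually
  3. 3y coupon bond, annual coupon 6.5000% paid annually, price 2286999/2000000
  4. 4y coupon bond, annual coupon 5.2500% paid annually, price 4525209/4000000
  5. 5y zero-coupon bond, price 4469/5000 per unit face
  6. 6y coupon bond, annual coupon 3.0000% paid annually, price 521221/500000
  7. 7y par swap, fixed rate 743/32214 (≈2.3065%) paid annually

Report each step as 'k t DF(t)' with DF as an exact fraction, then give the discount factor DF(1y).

1 1 4861/5000
2 2 4823/5000
3 3 1911/2000
4 4 4653/5000
5 5 4469/5000
6 6 8747/10000
7 7 4257/5000
DF(1y) = 4861/5000 ≈ 0.972200

step 1 [1y] zero: DF = P = 4861/5000 ≈ 0.972200
step 2 [2y] swap r/1=59/3228: DF=(1 − 59/3228·(0.972200))/(1+59/3228) = 4823/5000 ≈ 0.964600
step 3 [3y] bond c/1=13/200: DF=(2286999/2000000 − 13/200·(0.972200+0.964600))/(1+13/200) = 1911/2000 ≈ 0.955500
step 4 [4y] bond c/1=21/400: DF=(4525209/4000000 − 21/400·(0.972200+0.964600+0.955500))/(1+21/400) = 4653/5000 ≈ 0.930600
step 5 [5y] zero: DF = P = 4469/5000 ≈ 0.893800
step 6 [6y] bond c/1=3/100: DF=(521221/500000 − 3/100·(0.972200+0.964600+0.955500+0.930600+0.893800))/(1+3/100) = 8747/10000 ≈ 0.874700
step 7 [7y] swap r/1=743/32214: DF=(1 − 743/32214·(0.972200+0.964600+0.955500+0.930600+0.893800+0.874700))/(1+743/32214) = 4257/5000 ≈ 0.851400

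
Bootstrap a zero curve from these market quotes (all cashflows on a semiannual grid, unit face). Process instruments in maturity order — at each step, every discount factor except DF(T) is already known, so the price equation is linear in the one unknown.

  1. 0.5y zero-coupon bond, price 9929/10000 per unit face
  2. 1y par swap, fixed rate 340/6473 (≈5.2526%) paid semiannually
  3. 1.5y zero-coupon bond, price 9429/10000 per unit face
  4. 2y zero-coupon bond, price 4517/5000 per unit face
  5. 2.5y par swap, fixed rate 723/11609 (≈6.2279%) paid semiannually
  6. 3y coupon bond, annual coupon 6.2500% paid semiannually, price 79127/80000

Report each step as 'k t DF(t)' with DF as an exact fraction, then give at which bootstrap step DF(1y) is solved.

1 1/2 9929/10000
2 1 949/1000
3 3/2 9429/10000
4 2 4517/5000
5 5/2 4277/5000
6 3 1023/1250
DF(1y) is solved at step 2

step 1 [0.5y] zero: DF = P = 9929/10000 ≈ 0.992900
step 2 [1y] swap r/2=170/6473: DF=(1 − 170/6473·(0.992900))/(1+170/6473) = 949/1000 ≈ 0.949000
step 3 [1.5y] zero: DF = P = 9429/10000 ≈ 0.942900
step 4 [2y] zero: DF = P = 4517/5000 ≈ 0.903400
step 5 [2.5y] swap r/2=723/23218: DF=(1 − 723/23218·(0.992900+0.949000+0.942900+0.903400))/(1+723/23218) = 4277/5000 ≈ 0.855400
step 6 [3y] bond c/2=1/32: DF=(79127/80000 − 1/32·(0.992900+0.949000+0.942900+0.903400+0.855400))/(1+1/32) = 1023/1250 ≈ 0.818400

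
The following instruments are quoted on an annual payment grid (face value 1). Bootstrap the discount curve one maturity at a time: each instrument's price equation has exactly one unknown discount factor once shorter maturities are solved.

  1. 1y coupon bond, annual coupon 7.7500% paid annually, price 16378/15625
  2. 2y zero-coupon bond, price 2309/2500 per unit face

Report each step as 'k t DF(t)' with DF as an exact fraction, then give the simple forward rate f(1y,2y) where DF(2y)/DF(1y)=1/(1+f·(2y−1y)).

step 1 [1y] bond c/1=31/400: DF=(16378/15625 − 31/400·(0))/(1+31/400) = 608/625 ≈ 0.972800
step 2 [2y] zero: DF = P = 2309/2500 ≈ 0.923600

1 1 608/625
2 2 2309/2500
f(1y,2y) = ((608/625)/(2309/2500) − 1)/(1) = 123/2309 ≈ 5.3270%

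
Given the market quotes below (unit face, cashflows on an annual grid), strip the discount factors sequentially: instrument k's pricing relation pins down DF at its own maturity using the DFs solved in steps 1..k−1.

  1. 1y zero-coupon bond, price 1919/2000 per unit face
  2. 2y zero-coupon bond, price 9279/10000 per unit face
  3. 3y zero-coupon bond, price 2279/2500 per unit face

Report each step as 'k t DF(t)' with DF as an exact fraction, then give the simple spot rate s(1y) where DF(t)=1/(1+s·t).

step 1 [1y] zero: DF = P = 1919/2000 ≈ 0.959500
step 2 [2y] zero: DF = P = 9279/10000 ≈ 0.927900
step 3 [3y] zero: DF = P = 2279/2500 ≈ 0.911600

1 1 1919/2000
2 2 9279/10000
3 3 2279/2500
s(1y) = (1/(1919/2000) − 1)/(1) = 81/1919 ≈ 4.2209%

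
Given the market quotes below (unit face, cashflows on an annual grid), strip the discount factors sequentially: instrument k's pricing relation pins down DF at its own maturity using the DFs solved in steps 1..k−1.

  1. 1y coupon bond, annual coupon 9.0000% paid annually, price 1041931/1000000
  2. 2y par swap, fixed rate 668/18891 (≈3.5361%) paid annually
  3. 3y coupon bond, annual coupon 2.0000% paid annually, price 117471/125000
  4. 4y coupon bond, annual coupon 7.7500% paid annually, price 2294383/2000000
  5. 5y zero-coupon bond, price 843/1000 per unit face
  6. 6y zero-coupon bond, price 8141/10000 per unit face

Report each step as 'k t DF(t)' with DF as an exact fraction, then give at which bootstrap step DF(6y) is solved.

1 1 9559/10000
2 2 2333/2500
3 3 8843/10000
4 4 2163/2500
5 5 843/1000
6 6 8141/10000
DF(6y) is solved at step 6

step 1 [1y] bond c/1=9/100: DF=(1041931/1000000 − 9/100·(0))/(1+9/100) = 9559/10000 ≈ 0.955900
step 2 [2y] swap r/1=668/18891: DF=(1 − 668/18891·(0.955900))/(1+668/18891) = 2333/2500 ≈ 0.933200
step 3 [3y] bond c/1=1/50: DF=(117471/125000 − 1/50·(0.955900+0.933200))/(1+1/50) = 8843/10000 ≈ 0.884300
step 4 [4y] bond c/1=31/400: DF=(2294383/2000000 − 31/400·(0.955900+0.933200+0.884300))/(1+31/400) = 2163/2500 ≈ 0.865200
step 5 [5y] zero: DF = P = 843/1000 ≈ 0.843000
step 6 [6y] zero: DF = P = 8141/10000 ≈ 0.814100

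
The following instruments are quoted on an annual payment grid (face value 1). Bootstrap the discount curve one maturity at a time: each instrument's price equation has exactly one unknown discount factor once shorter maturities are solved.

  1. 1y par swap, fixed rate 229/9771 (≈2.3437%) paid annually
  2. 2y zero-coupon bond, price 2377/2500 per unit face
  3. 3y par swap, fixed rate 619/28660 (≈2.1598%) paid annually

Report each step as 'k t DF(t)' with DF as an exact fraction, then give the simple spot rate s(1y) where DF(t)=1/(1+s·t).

step 1 [1y] swap r/1=229/9771: DF=(1 − 229/9771·(0))/(1+229/9771) = 9771/10000 ≈ 0.977100
step 2 [2y] zero: DF = P = 2377/2500 ≈ 0.950800
step 3 [3y] swap r/1=619/28660: DF=(1 − 619/28660·(0.977100+0.950800))/(1+619/28660) = 9381/10000 ≈ 0.938100

1 1 9771/10000
2 2 2377/2500
3 3 9381/10000
s(1y) = (1/(9771/10000) − 1)/(1) = 229/9771 ≈ 2.3437%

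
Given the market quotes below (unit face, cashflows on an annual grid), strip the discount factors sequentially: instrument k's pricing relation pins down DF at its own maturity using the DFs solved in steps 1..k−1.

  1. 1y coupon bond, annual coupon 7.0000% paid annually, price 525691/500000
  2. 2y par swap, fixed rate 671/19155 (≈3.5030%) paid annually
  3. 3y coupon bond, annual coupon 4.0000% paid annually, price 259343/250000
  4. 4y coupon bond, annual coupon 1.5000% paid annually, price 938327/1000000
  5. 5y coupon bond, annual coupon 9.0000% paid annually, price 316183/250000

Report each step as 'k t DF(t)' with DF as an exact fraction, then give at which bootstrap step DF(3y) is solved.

step 1 [1y] bond c/1=7/100: DF=(525691/500000 − 7/100·(0))/(1+7/100) = 4913/5000 ≈ 0.982600
step 2 [2y] swap r/1=671/19155: DF=(1 − 671/19155·(0.982600))/(1+671/19155) = 9329/10000 ≈ 0.932900
step 3 [3y] bond c/1=1/25: DF=(259343/250000 − 1/25·(0.982600+0.932900))/(1+1/25) = 4619/5000 ≈ 0.923800
step 4 [4y] bond c/1=3/200: DF=(938327/1000000 − 3/200·(0.982600+0.932900+0.923800))/(1+3/200) = 353/400 ≈ 0.882500
step 5 [5y] bond c/1=9/100: DF=(316183/250000 − 9/100·(0.982600+0.932900+0.923800+0.882500))/(1+9/100) = 853/1000 ≈ 0.853000

1 1 4913/5000
2 2 9329/10000
3 3 4619/5000
4 4 353/400
5 5 853/1000
DF(3y) is solved at step 3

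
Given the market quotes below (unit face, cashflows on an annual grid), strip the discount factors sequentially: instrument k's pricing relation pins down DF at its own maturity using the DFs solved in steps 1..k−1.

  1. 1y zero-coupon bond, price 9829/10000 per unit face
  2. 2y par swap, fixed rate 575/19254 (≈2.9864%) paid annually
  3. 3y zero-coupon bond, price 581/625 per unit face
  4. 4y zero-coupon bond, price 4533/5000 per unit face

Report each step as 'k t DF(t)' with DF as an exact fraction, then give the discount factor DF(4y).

1 1 9829/10000
2 2 377/400
3 3 581/625
4 4 4533/5000
DF(4y) = 4533/5000 ≈ 0.906600

step 1 [1y] zero: DF = P = 9829/10000 ≈ 0.982900
step 2 [2y] swap r/1=575/19254: DF=(1 − 575/19254·(0.982900))/(1+575/19254) = 377/400 ≈ 0.942500
step 3 [3y] zero: DF = P = 581/625 ≈ 0.929600
step 4 [4y] zero: DF = P = 4533/5000 ≈ 0.906600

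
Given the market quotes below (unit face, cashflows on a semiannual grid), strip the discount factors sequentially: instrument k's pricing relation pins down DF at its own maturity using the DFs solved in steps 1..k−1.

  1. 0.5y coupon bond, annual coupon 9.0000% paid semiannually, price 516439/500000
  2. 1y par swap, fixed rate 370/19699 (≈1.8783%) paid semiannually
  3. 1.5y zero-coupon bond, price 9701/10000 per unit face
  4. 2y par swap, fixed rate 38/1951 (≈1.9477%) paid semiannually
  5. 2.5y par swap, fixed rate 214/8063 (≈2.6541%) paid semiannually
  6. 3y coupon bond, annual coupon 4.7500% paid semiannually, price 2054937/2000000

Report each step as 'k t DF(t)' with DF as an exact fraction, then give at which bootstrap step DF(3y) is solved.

1 1/2 2471/2500
2 1 1963/2000
3 3/2 9701/10000
4 2 481/500
5 5/2 4679/5000
6 3 4457/5000
DF(3y) is solved at step 6

step 1 [0.5y] bond c/2=9/200: DF=(516439/500000 − 9/200·(0))/(1+9/200) = 2471/2500 ≈ 0.988400
step 2 [1y] swap r/2=185/19699: DF=(1 − 185/19699·(0.988400))/(1+185/19699) = 1963/2000 ≈ 0.981500
step 3 [1.5y] zero: DF = P = 9701/10000 ≈ 0.970100
step 4 [2y] swap r/2=19/1951: DF=(1 − 19/1951·(0.988400+0.981500+0.970100))/(1+19/1951) = 481/500 ≈ 0.962000
step 5 [2.5y] swap r/2=107/8063: DF=(1 − 107/8063·(0.988400+0.981500+0.970100+0.962000))/(1+107/8063) = 4679/5000 ≈ 0.935800
step 6 [3y] bond c/2=19/800: DF=(2054937/2000000 − 19/800·(0.988400+0.981500+0.970100+0.962000+0.935800))/(1+19/800) = 4457/5000 ≈ 0.891400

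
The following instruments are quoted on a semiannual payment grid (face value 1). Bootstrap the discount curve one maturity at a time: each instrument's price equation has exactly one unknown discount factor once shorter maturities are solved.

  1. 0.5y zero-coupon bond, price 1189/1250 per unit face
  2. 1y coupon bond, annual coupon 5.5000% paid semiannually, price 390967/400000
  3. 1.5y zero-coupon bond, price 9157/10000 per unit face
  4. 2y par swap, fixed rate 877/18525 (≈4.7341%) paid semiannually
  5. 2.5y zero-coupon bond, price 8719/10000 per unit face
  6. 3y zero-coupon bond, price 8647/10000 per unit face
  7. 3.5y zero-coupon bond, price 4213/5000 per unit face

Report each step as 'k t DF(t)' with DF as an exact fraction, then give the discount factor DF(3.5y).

1 1/2 1189/1250
2 1 4629/5000
3 3/2 9157/10000
4 2 9123/10000
5 5/2 8719/10000
6 3 8647/10000
7 7/2 4213/5000
DF(3.5y) = 4213/5000 ≈ 0.842600

step 1 [0.5y] zero: DF = P = 1189/1250 ≈ 0.951200
step 2 [1y] bond c/2=11/400: DF=(390967/400000 − 11/400·(0.951200))/(1+11/400) = 4629/5000 ≈ 0.925800
step 3 [1.5y] zero: DF = P = 9157/10000 ≈ 0.915700
step 4 [2y] swap r/2=877/37050: DF=(1 − 877/37050·(0.951200+0.925800+0.915700))/(1+877/37050) = 9123/10000 ≈ 0.912300
step 5 [2.5y] zero: DF = P = 8719/10000 ≈ 0.871900
step 6 [3y] zero: DF = P = 8647/10000 ≈ 0.864700
step 7 [3.5y] zero: DF = P = 4213/5000 ≈ 0.842600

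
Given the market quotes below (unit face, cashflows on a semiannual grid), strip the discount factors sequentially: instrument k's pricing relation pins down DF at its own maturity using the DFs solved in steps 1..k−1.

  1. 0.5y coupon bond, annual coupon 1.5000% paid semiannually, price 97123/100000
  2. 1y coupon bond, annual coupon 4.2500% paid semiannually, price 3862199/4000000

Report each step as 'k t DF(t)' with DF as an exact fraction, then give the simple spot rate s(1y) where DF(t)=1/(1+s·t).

1 1/2 241/250
2 1 4627/5000
s(1y) = (1/(4627/5000) − 1)/(1) = 373/4627 ≈ 8.0614%

step 1 [0.5y] bond c/2=3/400: DF=(97123/100000 − 3/400·(0))/(1+3/400) = 241/250 ≈ 0.964000
step 2 [1y] bond c/2=17/800: DF=(3862199/4000000 − 17/800·(0.964000))/(1+17/800) = 4627/5000 ≈ 0.925400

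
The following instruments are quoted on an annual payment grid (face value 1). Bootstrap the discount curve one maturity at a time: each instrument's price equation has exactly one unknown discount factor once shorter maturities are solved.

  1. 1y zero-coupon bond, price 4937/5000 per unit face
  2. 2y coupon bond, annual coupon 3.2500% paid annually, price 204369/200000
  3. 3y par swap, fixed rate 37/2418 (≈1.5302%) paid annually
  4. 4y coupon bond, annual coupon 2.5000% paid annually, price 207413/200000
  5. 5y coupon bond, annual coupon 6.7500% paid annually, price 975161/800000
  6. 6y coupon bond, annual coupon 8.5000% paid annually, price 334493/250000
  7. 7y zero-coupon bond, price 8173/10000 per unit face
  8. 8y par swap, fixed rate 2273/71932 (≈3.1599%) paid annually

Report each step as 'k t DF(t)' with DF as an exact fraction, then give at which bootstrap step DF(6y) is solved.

step 1 [1y] zero: DF = P = 4937/5000 ≈ 0.987400
step 2 [2y] bond c/1=13/400: DF=(204369/200000 − 13/400·(0.987400))/(1+13/400) = 4793/5000 ≈ 0.958600
step 3 [3y] swap r/1=37/2418: DF=(1 − 37/2418·(0.987400+0.958600))/(1+37/2418) = 2389/2500 ≈ 0.955600
step 4 [4y] bond c/1=1/40: DF=(207413/200000 − 1/40·(0.987400+0.958600+0.955600))/(1+1/40) = 941/1000 ≈ 0.941000
step 5 [5y] bond c/1=27/400: DF=(975161/800000 − 27/400·(0.987400+0.958600+0.955600+0.941000))/(1+27/400) = 8989/10000 ≈ 0.898900
step 6 [6y] bond c/1=17/200: DF=(334493/250000 − 17/200·(0.987400+0.958600+0.955600+0.941000+0.898900))/(1+17/200) = 8617/10000 ≈ 0.861700
step 7 [7y] zero: DF = P = 8173/10000 ≈ 0.817300
step 8 [8y] swap r/1=2273/71932: DF=(1 − 2273/71932·(0.987400+0.958600+0.955600+0.941000+0.898900+0.861700+0.817300))/(1+2273/71932) = 7727/10000 ≈ 0.772700

1 1 4937/5000
2 2 4793/5000
3 3 2389/2500
4 4 941/1000
5 5 8989/10000
6 6 8617/10000
7 7 8173/10000
8 8 7727/10000
DF(6y) is solved at step 6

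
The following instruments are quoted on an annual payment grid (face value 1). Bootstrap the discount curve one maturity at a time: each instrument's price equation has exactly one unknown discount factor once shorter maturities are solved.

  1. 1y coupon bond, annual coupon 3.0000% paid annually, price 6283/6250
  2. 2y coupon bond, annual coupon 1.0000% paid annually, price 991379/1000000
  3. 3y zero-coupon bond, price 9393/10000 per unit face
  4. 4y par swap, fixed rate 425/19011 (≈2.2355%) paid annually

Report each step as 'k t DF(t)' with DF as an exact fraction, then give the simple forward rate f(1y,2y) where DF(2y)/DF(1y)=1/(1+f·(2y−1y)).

1 1 122/125
2 2 9719/10000
3 3 9393/10000
4 4 183/200
f(1y,2y) = ((122/125)/(9719/10000) − 1)/(1) = 41/9719 ≈ 0.4219%

step 1 [1y] bond c/1=3/100: DF=(6283/6250 − 3/100·(0))/(1+3/100) = 122/125 ≈ 0.976000
step 2 [2y] bond c/1=1/100: DF=(991379/1000000 − 1/100·(0.976000))/(1+1/100) = 9719/10000 ≈ 0.971900
step 3 [3y] zero: DF = P = 9393/10000 ≈ 0.939300
step 4 [4y] swap r/1=425/19011: DF=(1 − 425/19011·(0.976000+0.971900+0.939300))/(1+425/19011) = 183/200 ≈ 0.915000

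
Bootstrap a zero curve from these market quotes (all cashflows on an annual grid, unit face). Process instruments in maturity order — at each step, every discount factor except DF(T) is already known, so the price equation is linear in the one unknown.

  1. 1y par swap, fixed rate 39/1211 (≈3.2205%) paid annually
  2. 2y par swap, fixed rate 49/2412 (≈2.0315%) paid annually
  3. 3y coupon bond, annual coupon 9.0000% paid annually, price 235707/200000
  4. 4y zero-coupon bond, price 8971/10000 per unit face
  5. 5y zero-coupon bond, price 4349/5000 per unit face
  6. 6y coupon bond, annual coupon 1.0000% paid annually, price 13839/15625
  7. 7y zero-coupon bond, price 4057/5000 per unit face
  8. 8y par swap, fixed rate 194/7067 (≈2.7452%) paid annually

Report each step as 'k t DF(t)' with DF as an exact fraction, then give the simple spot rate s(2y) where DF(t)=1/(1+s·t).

1 1 1211/1250
2 2 1201/1250
3 3 9219/10000
4 4 8971/10000
5 5 4349/5000
6 6 1039/1250
7 7 4057/5000
8 8 403/500
s(2y) = (1/(1201/1250) − 1)/(2) = 49/2402 ≈ 2.0400%

step 1 [1y] swap r/1=39/1211: DF=(1 − 39/1211·(0))/(1+39/1211) = 1211/1250 ≈ 0.968800
step 2 [2y] swap r/1=49/2412: DF=(1 − 49/2412·(0.968800))/(1+49/2412) = 1201/1250 ≈ 0.960800
step 3 [3y] bond c/1=9/100: DF=(235707/200000 − 9/100·(0.968800+0.960800))/(1+9/100) = 9219/10000 ≈ 0.921900
step 4 [4y] zero: DF = P = 8971/10000 ≈ 0.897100
step 5 [5y] zero: DF = P = 4349/5000 ≈ 0.869800
step 6 [6y] bond c/1=1/100: DF=(13839/15625 − 1/100·(0.968800+0.960800+0.921900+0.897100+0.869800))/(1+1/100) = 1039/1250 ≈ 0.831200
step 7 [7y] zero: DF = P = 4057/5000 ≈ 0.811400
step 8 [8y] swap r/1=194/7067: DF=(1 − 194/7067·(0.968800+0.960800+0.921900+0.897100+0.869800+0.831200+0.811400))/(1+194/7067) = 403/500 ≈ 0.806000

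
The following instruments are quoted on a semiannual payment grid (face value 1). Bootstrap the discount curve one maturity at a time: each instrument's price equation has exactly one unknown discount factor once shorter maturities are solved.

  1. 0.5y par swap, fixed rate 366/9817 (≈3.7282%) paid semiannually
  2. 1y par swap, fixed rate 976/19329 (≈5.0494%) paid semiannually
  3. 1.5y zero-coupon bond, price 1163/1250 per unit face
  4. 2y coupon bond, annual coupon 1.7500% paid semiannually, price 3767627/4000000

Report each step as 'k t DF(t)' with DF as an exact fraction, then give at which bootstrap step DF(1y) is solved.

1 1/2 9817/10000
2 1 1189/1250
3 3/2 1163/1250
4 2 9089/10000
DF(1y) is solved at step 2

step 1 [0.5y] swap r/2=183/9817: DF=(1 − 183/9817·(0))/(1+183/9817) = 9817/10000 ≈ 0.981700
step 2 [1y] swap r/2=488/19329: DF=(1 − 488/19329·(0.981700))/(1+488/19329) = 1189/1250 ≈ 0.951200
step 3 [1.5y] zero: DF = P = 1163/1250 ≈ 0.930400
step 4 [2y] bond c/2=7/800: DF=(3767627/4000000 − 7/800·(0.981700+0.951200+0.930400))/(1+7/800) = 9089/10000 ≈ 0.908900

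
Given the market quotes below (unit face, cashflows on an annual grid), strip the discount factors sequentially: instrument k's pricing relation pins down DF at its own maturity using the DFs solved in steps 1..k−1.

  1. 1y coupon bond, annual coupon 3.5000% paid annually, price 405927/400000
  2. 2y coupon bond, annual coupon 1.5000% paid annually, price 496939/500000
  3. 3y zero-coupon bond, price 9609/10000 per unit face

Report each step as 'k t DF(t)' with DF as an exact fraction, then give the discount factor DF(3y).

1 1 1961/2000
2 2 9647/10000
3 3 9609/10000
DF(3y) = 9609/10000 ≈ 0.960900

step 1 [1y] bond c/1=7/200: DF=(405927/400000 − 7/200·(0))/(1+7/200) = 1961/2000 ≈ 0.980500
step 2 [2y] bond c/1=3/200: DF=(496939/500000 − 3/200·(0.980500))/(1+3/200) = 9647/10000 ≈ 0.964700
step 3 [3y] zero: DF = P = 9609/10000 ≈ 0.960900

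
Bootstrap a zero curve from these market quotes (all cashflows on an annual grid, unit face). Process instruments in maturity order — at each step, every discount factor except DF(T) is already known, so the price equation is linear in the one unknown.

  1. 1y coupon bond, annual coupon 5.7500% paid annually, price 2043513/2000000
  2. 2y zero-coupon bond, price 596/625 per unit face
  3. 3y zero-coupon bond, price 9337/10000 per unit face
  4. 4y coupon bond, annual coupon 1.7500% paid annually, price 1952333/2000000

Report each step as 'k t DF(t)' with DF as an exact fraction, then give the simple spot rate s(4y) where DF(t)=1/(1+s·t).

1 1 4831/5000
2 2 596/625
3 3 9337/10000
4 4 9103/10000
s(4y) = (1/(9103/10000) − 1)/(4) = 897/36412 ≈ 2.4635%

step 1 [1y] bond c/1=23/400: DF=(2043513/2000000 − 23/400·(0))/(1+23/400) = 4831/5000 ≈ 0.966200
step 2 [2y] zero: DF = P = 596/625 ≈ 0.953600
step 3 [3y] zero: DF = P = 9337/10000 ≈ 0.933700
step 4 [4y] bond c/1=7/400: DF=(1952333/2000000 − 7/400·(0.966200+0.953600+0.933700))/(1+7/400) = 9103/10000 ≈ 0.910300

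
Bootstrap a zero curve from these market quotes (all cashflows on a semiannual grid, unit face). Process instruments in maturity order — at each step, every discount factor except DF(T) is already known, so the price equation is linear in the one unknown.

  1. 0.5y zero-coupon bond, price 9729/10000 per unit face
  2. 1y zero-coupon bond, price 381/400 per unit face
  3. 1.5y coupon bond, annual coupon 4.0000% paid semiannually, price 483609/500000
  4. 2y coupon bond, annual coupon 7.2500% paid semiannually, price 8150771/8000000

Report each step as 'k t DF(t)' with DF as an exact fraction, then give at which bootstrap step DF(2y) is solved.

step 1 [0.5y] zero: DF = P = 9729/10000 ≈ 0.972900
step 2 [1y] zero: DF = P = 381/400 ≈ 0.952500
step 3 [1.5y] bond c/2=1/50: DF=(483609/500000 − 1/50·(0.972900+0.952500))/(1+1/50) = 1821/2000 ≈ 0.910500
step 4 [2y] bond c/2=29/800: DF=(8150771/8000000 − 29/800·(0.972900+0.952500+0.910500))/(1+29/800) = 221/250 ≈ 0.884000

1 1/2 9729/10000
2 1 381/400
3 3/2 1821/2000
4 2 221/250
DF(2y) is solved at step 4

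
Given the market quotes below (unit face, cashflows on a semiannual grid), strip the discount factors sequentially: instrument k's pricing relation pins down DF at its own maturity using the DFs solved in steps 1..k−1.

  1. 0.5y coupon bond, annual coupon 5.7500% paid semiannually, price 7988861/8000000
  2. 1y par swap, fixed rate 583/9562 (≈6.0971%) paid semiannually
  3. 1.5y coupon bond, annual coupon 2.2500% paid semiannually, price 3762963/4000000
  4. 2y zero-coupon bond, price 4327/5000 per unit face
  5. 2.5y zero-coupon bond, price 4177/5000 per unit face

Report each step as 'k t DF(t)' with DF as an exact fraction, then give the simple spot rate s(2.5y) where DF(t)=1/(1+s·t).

step 1 [0.5y] bond c/2=23/800: DF=(7988861/8000000 − 23/800·(0))/(1+23/800) = 9707/10000 ≈ 0.970700
step 2 [1y] swap r/2=583/19124: DF=(1 − 583/19124·(0.970700))/(1+583/19124) = 9417/10000 ≈ 0.941700
step 3 [1.5y] bond c/2=9/800: DF=(3762963/4000000 − 9/800·(0.970700+0.941700))/(1+9/800) = 909/1000 ≈ 0.909000
step 4 [2y] zero: DF = P = 4327/5000 ≈ 0.865400
step 5 [2.5y] zero: DF = P = 4177/5000 ≈ 0.835400

1 1/2 9707/10000
2 1 9417/10000
3 3/2 909/1000
4 2 4327/5000
5 5/2 4177/5000
s(2.5y) = (1/(4177/5000) − 1)/(5/2) = 1646/20885 ≈ 7.8813%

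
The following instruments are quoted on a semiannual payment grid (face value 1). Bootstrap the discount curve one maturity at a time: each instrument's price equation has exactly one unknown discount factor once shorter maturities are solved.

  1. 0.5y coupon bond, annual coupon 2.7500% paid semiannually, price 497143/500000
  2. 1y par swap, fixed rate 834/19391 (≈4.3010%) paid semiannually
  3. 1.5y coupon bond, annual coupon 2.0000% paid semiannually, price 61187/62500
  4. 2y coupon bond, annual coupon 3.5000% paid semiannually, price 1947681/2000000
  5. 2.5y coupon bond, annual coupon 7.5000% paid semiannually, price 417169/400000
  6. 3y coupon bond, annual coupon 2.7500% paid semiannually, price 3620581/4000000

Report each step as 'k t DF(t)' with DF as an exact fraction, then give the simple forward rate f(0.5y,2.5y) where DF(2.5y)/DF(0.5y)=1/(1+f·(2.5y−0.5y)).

step 1 [0.5y] bond c/2=11/800: DF=(497143/500000 − 11/800·(0))/(1+11/800) = 613/625 ≈ 0.980800
step 2 [1y] swap r/2=417/19391: DF=(1 − 417/19391·(0.980800))/(1+417/19391) = 9583/10000 ≈ 0.958300
step 3 [1.5y] bond c/2=1/100: DF=(61187/62500 − 1/100·(0.980800+0.958300))/(1+1/100) = 9501/10000 ≈ 0.950100
step 4 [2y] bond c/2=7/400: DF=(1947681/2000000 − 7/400·(0.980800+0.958300+0.950100))/(1+7/400) = 4537/5000 ≈ 0.907400
step 5 [2.5y] bond c/2=3/80: DF=(417169/400000 − 3/80·(0.980800+0.958300+0.950100+0.907400))/(1+3/80) = 217/250 ≈ 0.868000
step 6 [3y] bond c/2=11/800: DF=(3620581/4000000 − 11/800·(0.980800+0.958300+0.950100+0.907400+0.868000))/(1+11/800) = 1037/1250 ≈ 0.829600

1 1/2 613/625
2 1 9583/10000
3 3/2 9501/10000
4 2 4537/5000
5 5/2 217/250
6 3 1037/1250
f(0.5y,2.5y) = ((613/625)/(217/250) − 1)/(2) = 141/2170 ≈ 6.4977%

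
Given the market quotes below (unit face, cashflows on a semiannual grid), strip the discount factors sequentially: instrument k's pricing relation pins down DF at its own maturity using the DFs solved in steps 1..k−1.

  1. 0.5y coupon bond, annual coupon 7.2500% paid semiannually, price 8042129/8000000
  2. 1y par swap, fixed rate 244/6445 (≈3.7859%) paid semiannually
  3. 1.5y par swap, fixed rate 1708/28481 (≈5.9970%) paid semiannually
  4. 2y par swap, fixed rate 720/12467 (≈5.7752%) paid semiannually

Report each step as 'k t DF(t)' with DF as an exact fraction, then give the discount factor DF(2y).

1 1/2 9701/10000
2 1 4817/5000
3 3/2 4573/5000
4 2 223/250
DF(2y) = 223/250 ≈ 0.892000

step 1 [0.5y] bond c/2=29/800: DF=(8042129/8000000 − 29/800·(0))/(1+29/800) = 9701/10000 ≈ 0.970100
step 2 [1y] swap r/2=122/6445: DF=(1 − 122/6445·(0.970100))/(1+122/6445) = 4817/5000 ≈ 0.963400
step 3 [1.5y] swap r/2=854/28481: DF=(1 − 854/28481·(0.970100+0.963400))/(1+854/28481) = 4573/5000 ≈ 0.914600
step 4 [2y] swap r/2=360/12467: DF=(1 − 360/12467·(0.970100+0.963400+0.914600))/(1+360/12467) = 223/250 ≈ 0.892000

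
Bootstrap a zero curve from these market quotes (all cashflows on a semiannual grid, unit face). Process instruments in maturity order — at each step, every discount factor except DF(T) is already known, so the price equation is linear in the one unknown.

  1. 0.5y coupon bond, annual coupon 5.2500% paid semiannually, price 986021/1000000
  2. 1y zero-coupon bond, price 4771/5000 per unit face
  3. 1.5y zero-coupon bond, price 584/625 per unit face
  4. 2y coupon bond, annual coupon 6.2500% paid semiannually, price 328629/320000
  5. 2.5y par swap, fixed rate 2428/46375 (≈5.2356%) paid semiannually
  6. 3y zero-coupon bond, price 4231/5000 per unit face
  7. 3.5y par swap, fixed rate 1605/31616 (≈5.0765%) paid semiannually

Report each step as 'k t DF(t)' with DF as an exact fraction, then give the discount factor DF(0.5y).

step 1 [0.5y] bond c/2=21/800: DF=(986021/1000000 − 21/800·(0))/(1+21/800) = 1201/1250 ≈ 0.960800
step 2 [1y] zero: DF = P = 4771/5000 ≈ 0.954200
step 3 [1.5y] zero: DF = P = 584/625 ≈ 0.934400
step 4 [2y] bond c/2=1/32: DF=(328629/320000 − 1/32·(0.960800+0.954200+0.934400))/(1+1/32) = 1819/2000 ≈ 0.909500
step 5 [2.5y] swap r/2=1214/46375: DF=(1 − 1214/46375·(0.960800+0.954200+0.934400+0.909500))/(1+1214/46375) = 4393/5000 ≈ 0.878600
step 6 [3y] zero: DF = P = 4231/5000 ≈ 0.846200
step 7 [3.5y] swap r/2=1605/63232: DF=(1 − 1605/63232·(0.960800+0.954200+0.934400+0.909500+0.878600+0.846200))/(1+1605/63232) = 1679/2000 ≈ 0.839500

1 1/2 1201/1250
2 1 4771/5000
3 3/2 584/625
4 2 1819/2000
5 5/2 4393/5000
6 3 4231/5000
7 7/2 1679/2000
DF(0.5y) = 1201/1250 ≈ 0.960800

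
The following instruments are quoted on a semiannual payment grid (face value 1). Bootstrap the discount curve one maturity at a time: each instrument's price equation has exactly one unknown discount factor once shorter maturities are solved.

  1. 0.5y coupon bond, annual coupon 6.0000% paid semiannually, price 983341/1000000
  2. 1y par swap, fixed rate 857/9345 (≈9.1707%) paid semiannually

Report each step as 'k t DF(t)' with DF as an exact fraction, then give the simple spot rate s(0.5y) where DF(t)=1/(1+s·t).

step 1 [0.5y] bond c/2=3/100: DF=(983341/1000000 − 3/100·(0))/(1+3/100) = 9547/10000 ≈ 0.954700
step 2 [1y] swap r/2=857/18690: DF=(1 − 857/18690·(0.954700))/(1+857/18690) = 9143/10000 ≈ 0.914300

1 1/2 9547/10000
2 1 9143/10000
s(0.5y) = (1/(9547/10000) − 1)/(1/2) = 906/9547 ≈ 9.4899%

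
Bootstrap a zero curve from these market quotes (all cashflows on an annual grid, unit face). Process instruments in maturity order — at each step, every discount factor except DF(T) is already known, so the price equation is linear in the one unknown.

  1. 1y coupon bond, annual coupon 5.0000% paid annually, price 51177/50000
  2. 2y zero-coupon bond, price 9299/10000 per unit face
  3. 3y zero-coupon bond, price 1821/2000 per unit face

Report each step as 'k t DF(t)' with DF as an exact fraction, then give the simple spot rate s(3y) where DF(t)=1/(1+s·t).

step 1 [1y] bond c/1=1/20: DF=(51177/50000 − 1/20·(0))/(1+1/20) = 2437/2500 ≈ 0.974800
step 2 [2y] zero: DF = P = 9299/10000 ≈ 0.929900
step 3 [3y] zero: DF = P = 1821/2000 ≈ 0.910500

1 1 2437/2500
2 2 9299/10000
3 3 1821/2000
s(3y) = (1/(1821/2000) − 1)/(3) = 179/5463 ≈ 3.2766%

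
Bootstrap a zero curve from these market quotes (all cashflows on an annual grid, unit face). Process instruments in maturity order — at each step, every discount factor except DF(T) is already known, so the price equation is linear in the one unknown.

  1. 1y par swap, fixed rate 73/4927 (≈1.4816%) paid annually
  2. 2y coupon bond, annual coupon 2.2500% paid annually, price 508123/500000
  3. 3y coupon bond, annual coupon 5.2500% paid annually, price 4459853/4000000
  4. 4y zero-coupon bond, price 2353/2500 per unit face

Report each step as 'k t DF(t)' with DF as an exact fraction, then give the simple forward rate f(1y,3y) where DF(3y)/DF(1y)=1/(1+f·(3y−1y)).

step 1 [1y] swap r/1=73/4927: DF=(1 − 73/4927·(0))/(1+73/4927) = 4927/5000 ≈ 0.985400
step 2 [2y] bond c/1=9/400: DF=(508123/500000 − 9/400·(0.985400))/(1+9/400) = 4861/5000 ≈ 0.972200
step 3 [3y] bond c/1=21/400: DF=(4459853/4000000 − 21/400·(0.985400+0.972200))/(1+21/400) = 9617/10000 ≈ 0.961700
step 4 [4y] zero: DF = P = 2353/2500 ≈ 0.941200

1 1 4927/5000
2 2 4861/5000
3 3 9617/10000
4 4 2353/2500
f(1y,3y) = ((4927/5000)/(9617/10000) − 1)/(2) = 237/19234 ≈ 1.2322%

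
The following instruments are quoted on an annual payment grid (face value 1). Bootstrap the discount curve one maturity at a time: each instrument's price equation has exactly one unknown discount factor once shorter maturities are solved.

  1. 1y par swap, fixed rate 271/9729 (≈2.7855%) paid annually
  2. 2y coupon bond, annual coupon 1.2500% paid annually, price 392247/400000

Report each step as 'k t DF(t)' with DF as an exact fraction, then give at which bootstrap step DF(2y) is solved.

step 1 [1y] swap r/1=271/9729: DF=(1 − 271/9729·(0))/(1+271/9729) = 9729/10000 ≈ 0.972900
step 2 [2y] bond c/1=1/80: DF=(392247/400000 − 1/80·(0.972900))/(1+1/80) = 1913/2000 ≈ 0.956500

1 1 9729/10000
2 2 1913/2000
DF(2y) is solved at step 2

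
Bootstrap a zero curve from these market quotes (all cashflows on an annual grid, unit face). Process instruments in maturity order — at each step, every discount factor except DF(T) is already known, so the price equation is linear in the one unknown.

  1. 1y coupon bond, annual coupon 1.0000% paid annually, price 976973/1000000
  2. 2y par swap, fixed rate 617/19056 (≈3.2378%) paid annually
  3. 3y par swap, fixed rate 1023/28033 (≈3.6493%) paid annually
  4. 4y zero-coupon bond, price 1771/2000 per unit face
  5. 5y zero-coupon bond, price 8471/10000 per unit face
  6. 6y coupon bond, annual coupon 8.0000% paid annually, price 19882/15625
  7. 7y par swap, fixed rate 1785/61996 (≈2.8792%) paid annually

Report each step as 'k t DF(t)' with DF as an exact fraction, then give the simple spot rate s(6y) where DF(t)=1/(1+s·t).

step 1 [1y] bond c/1=1/100: DF=(976973/1000000 − 1/100·(0))/(1+1/100) = 9673/10000 ≈ 0.967300
step 2 [2y] swap r/1=617/19056: DF=(1 − 617/19056·(0.967300))/(1+617/19056) = 9383/10000 ≈ 0.938300
step 3 [3y] swap r/1=1023/28033: DF=(1 − 1023/28033·(0.967300+0.938300))/(1+1023/28033) = 8977/10000 ≈ 0.897700
step 4 [4y] zero: DF = P = 1771/2000 ≈ 0.885500
step 5 [5y] zero: DF = P = 8471/10000 ≈ 0.847100
step 6 [6y] bond c/1=2/25: DF=(19882/15625 − 2/25·(0.967300+0.938300+0.897700+0.885500+0.847100))/(1+2/25) = 4211/5000 ≈ 0.842200
step 7 [7y] swap r/1=1785/61996: DF=(1 − 1785/61996·(0.967300+0.938300+0.897700+0.885500+0.847100+0.842200))/(1+1785/61996) = 1643/2000 ≈ 0.821500

1 1 9673/10000
2 2 9383/10000
3 3 8977/10000
4 4 1771/2000
5 5 8471/10000
6 6 4211/5000
7 7 1643/2000
s(6y) = (1/(4211/5000) − 1)/(6) = 263/8422 ≈ 3.1228%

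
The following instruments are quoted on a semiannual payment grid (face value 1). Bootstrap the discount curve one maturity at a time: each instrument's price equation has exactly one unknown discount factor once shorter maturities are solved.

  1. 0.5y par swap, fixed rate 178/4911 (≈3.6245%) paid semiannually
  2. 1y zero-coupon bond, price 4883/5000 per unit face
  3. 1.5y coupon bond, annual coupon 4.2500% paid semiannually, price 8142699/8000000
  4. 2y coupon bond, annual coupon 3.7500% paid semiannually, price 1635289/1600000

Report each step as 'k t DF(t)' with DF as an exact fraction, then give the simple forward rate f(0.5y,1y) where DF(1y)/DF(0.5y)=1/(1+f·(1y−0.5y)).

1 1/2 4911/5000
2 1 4883/5000
3 3/2 9559/10000
4 2 1187/1250
f(0.5y,1y) = ((4911/5000)/(4883/5000) − 1)/(1/2) = 56/4883 ≈ 1.1468%

step 1 [0.5y] swap r/2=89/4911: DF=(1 − 89/4911·(0))/(1+89/4911) = 4911/5000 ≈ 0.982200
step 2 [1y] zero: DF = P = 4883/5000 ≈ 0.976600
step 3 [1.5y] bond c/2=17/800: DF=(8142699/8000000 − 17/800·(0.982200+0.976600))/(1+17/800) = 9559/10000 ≈ 0.955900
step 4 [2y] bond c/2=3/160: DF=(1635289/1600000 − 3/160·(0.982200+0.976600+0.955900))/(1+3/160) = 1187/1250 ≈ 0.949600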